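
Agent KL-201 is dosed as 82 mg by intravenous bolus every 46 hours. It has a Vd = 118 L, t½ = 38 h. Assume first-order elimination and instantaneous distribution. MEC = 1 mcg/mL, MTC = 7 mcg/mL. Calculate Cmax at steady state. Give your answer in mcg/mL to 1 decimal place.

1.2 mcg/mL

k = ln2/t½ = ln2/38 ≈ 0.018241 h⁻¹; fraction remaining f = e^(−kτ) = e^(−0.018241×46) ≈ 0.4321.
At steady state, accumulation factor R = 1/(1 − e^(−kτ)) ≈ 1.7609.
Each bolus raises the concentration by D/Vd = 82/118 ≈ 0.695 mcg/mL.
Steady-state peak Cmax,ss = C₀·R ≈ 0.695 × 1.7609 ≈ 1.224 mcg/mL.
Peak 1.2 mcg/mL vs MTC 7 mcg/mL: below toxic threshold.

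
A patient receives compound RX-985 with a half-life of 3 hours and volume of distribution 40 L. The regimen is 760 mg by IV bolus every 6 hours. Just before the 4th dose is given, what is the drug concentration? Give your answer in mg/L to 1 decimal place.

6.2 mg/L

f = (1/2)^(τ/t½) = (1/2)^(6/3) ≈ 0.2500.
C₀ = D/Vd = 760/40 ≈ 19.000 mg/L.
Before the 4th dose, 3 doses have been given. Superposition: Cmin = C₀·(f + f² + … + f^3).
≈ 19.000 × (0.2500 + 0.0625 + 0.0156) ≈ 19.000 × 0.3281 ≈ 6.234 mg/L.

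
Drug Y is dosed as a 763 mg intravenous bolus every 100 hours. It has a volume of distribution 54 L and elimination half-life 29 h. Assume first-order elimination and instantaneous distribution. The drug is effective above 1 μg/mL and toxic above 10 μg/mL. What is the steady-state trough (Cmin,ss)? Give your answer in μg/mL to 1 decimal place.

Over one 100-h interval, 100/29 ≈ 3.4483 half-lives elapse, leaving f ≈ 0.0916 of each dose.
At steady state, accumulation factor R = 1/(1 − e^(−kτ)) ≈ 1.1008.
Each bolus raises the concentration by D/Vd = 763/54 ≈ 14.130 μg/mL.
Cmax,ss = C₀/(1 − f) ≈ 14.130/0.9084 ≈ 15.555 μg/mL.
Steady-state trough Cmin,ss = Cmax,ss·f ≈ 15.555 × 0.0916 ≈ 1.425 μg/mL.
Trough 1.4 μg/mL vs MEC 1 μg/mL: adequate.

1.4 μg/mL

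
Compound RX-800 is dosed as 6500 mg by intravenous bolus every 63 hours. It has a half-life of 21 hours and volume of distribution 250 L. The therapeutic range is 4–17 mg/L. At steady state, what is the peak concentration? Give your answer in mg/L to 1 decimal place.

τ = 63 h = 3 half-lives, so f = (1/2)^3 = 0.125.
Accumulation ratio R = 1/(1 − f) = 1/0.875 = 8/7.
Single-dose peak C₀ = D/Vd = 6500/250 = 26 mg/L.
Steady-state peak Cmax,ss = C₀·R = 26 × 8/7 ≈ 29.714 mg/L.
Peak 29.7 mg/L vs MTC 17 mg/L: exceeds toxic threshold.

29.7 mg/L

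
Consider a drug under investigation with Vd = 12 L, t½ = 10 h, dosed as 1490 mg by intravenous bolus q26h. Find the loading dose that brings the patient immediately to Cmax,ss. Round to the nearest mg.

f = (1/2)^(26/10) ≈ 0.164938; accumulation ratio R = 1/(1−f) ≈ 1.19752.
Loading dose to hit Cmax,ss on first dose: D_load = D_maint·R ≈ 1490 × 1.19752 ≈ 1784.30 mg.

1784 mg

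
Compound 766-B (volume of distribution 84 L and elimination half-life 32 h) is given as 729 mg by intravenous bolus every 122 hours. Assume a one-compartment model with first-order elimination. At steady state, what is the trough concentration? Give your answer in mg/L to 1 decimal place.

0.7 mg/L

Over one 122-h interval, 122/32 ≈ 3.8125 half-lives elapse, leaving f ≈ 0.0712 of each dose.
Accumulation ratio R = 1/(1 − f) ≈ 1/0.9288 ≈ 1.0767.
Single-dose peak C₀ = D/Vd = 729/84 ≈ 8.679 mg/L.
Cmax,ss = C₀/(1 − f) ≈ 8.679/0.9288 ≈ 9.344 mg/L.
One interval later, Cmin,ss = Cmax,ss·e^(−kτ) ≈ 9.344 × 0.0712 ≈ 0.665 mg/L.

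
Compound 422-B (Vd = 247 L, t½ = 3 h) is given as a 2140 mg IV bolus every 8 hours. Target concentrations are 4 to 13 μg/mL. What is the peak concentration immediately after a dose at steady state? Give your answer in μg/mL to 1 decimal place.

10.3 μg/mL

k = ln2/t½ = ln2/3 ≈ 0.231049 h⁻¹; fraction remaining f = e^(−kτ) = e^(−0.231049×8) ≈ 0.1575.
Accumulation ratio R = 1/(1 − f) ≈ 1/0.8425 ≈ 1.1869.
Single-dose peak C₀ = D/Vd = 2140/247 ≈ 8.664 μg/mL.
Steady-state peak Cmax,ss = C₀·R ≈ 8.664 × 1.1869 ≈ 10.283 μg/mL.
Peak 10.3 μg/mL vs MTC 13 μg/mL: below toxic threshold.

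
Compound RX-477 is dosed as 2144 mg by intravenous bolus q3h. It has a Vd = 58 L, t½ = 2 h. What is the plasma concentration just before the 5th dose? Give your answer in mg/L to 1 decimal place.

19.9 mg/L

f = (1/2)^(τ/t½) = (1/2)^(3/2) ≈ 0.3536.
C₀ = D/Vd = 2144/58 ≈ 36.966 mg/L.
Before the 5th dose, 4 doses have been given. Superposition: Cmin = C₀·(f + f² + … + f^4).
≈ 36.966 × (0.3536 + 0.1250 + 0.0442 + 0.0156) ≈ 36.966 × 0.5384 ≈ 19.902 mg/L.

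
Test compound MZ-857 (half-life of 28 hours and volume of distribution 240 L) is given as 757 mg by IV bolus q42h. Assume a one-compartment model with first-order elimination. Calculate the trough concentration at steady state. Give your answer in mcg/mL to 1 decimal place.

1.7 mcg/mL

k = ln2/t½ = ln2/28 ≈ 0.024755 h⁻¹; fraction remaining f = e^(−kτ) = e^(−0.024755×42) ≈ 0.3536.
Accumulation ratio R = 1/(1 − f) ≈ 1/0.6464 ≈ 1.5470.
Single-dose peak C₀ = D/Vd = 757/240 ≈ 3.154 mcg/mL.
Steady-state peak Cmax,ss = C₀·R ≈ 3.154 × 1.5470 ≈ 4.879 mcg/mL.
Steady-state trough Cmin,ss = Cmax,ss·f ≈ 4.879 × 0.3536 ≈ 1.725 mcg/mL.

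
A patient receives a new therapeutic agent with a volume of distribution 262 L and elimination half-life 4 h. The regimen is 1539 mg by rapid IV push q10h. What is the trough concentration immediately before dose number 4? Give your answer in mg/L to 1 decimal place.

f = (1/2)^(τ/t½) = (1/2)^(10/4) ≈ 0.1768.
C₀ = D/Vd = 1539/262 ≈ 5.874 mg/L.
Before the 4th dose, 3 doses have been given. Superposition: Cmin = C₀·(f + f² + … + f^3).
≈ 5.874 × (0.1768 + 0.0313 + 0.0055) ≈ 5.874 × 0.2136 ≈ 1.255 mg/L.

1.3 mg/L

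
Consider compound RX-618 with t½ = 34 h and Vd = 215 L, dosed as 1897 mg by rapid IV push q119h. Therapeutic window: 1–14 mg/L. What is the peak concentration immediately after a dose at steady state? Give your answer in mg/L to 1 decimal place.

9.7 mg/L

Over one 119-h interval, 119/34 ≈ 3.5 half-lives elapse, leaving f ≈ 0.0884 of each dose.
Accumulation ratio R = 1/(1 − f) ≈ 1/0.9116 ≈ 1.0970.
Each bolus raises the concentration by D/Vd = 1897/215 ≈ 8.823 mg/L.
Steady-state peak Cmax,ss = C₀·R ≈ 8.823 × 1.0970 ≈ 9.679 mg/L.
Peak 9.7 mg/L vs MTC 14 mg/L: below toxic threshold.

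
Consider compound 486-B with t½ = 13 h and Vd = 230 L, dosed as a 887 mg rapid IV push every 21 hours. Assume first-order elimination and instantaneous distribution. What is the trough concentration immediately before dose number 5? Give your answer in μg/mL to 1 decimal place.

f = (1/2)^(τ/t½) = (1/2)^(21/13) ≈ 0.3264.
C₀ = D/Vd = 887/230 ≈ 3.857 μg/mL.
Before the 5th dose, 4 doses have been given. Superposition: Cmin = C₀·(f + f² + … + f^4).
≈ 3.857 × (0.3264 + 0.1065 + 0.0348 + 0.0114) ≈ 3.857 × 0.4791 ≈ 1.848 μg/mL.

1.8 μg/mL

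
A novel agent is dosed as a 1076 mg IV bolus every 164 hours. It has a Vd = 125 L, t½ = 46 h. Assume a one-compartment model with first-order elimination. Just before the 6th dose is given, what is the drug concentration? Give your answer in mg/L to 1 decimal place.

0.8 mg/L

f = (1/2)^(τ/t½) = (1/2)^(164/46) ≈ 0.0845.
C₀ = D/Vd = 1076/125 ≈ 8.608 mg/L.
Before the 6th dose, 5 doses have been given. Superposition: Cmin = C₀·(f + f² + … + f^5).
≈ 8.608 × (0.0845 + 0.0071 + 0.0006 + 0.0001 + 0.0000) ≈ 8.608 × 0.0923 ≈ 0.795 mg/L.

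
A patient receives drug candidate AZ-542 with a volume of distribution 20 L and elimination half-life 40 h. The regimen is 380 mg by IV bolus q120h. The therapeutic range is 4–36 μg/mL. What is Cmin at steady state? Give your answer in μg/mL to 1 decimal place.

τ = 120 h = 3 half-lives, so f = (1/2)^3 = 0.125.
At steady state, R = 1/(1 − 0.125) = 8/7.
Single-dose peak C₀ = D/Vd = 380/20 = 19 μg/mL.
Steady-state peak Cmax,ss = C₀·R = 19 × 8/7 ≈ 21.714 μg/mL.
Steady-state trough Cmin,ss = Cmax,ss·f ≈ 21.714 × 0.125 ≈ 2.714 μg/mL.
Trough 2.7 μg/mL vs MEC 4 μg/mL: subtherapeutic.

2.7 μg/mL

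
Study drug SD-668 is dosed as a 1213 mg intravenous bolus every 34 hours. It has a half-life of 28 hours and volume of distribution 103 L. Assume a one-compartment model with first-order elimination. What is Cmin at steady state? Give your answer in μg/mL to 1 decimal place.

Over one 34-h interval, 34/28 ≈ 1.2143 half-lives elapse, leaving f ≈ 0.4310 of each dose.
At steady state, accumulation factor R = 1/(1 − e^(−kτ)) ≈ 1.7575.
Single-dose peak C₀ = D/Vd = 1213/103 ≈ 11.777 μg/mL.
Steady-state peak Cmax,ss = C₀·R ≈ 11.777 × 1.7575 ≈ 20.698 μg/mL.
Steady-state trough Cmin,ss = Cmax,ss·f ≈ 20.698 × 0.4310 ≈ 8.921 μg/mL.

8.9 μg/mL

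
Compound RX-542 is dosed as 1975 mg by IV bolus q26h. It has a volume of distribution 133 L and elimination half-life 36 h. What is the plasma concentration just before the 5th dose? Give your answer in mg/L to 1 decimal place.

19.8 mg/L

f = (1/2)^(τ/t½) = (1/2)^(26/36) ≈ 0.6062.
C₀ = D/Vd = 1975/133 ≈ 14.850 mg/L.
Before the 5th dose, 4 doses have been given. Superposition: Cmin = C₀·(f + f² + … + f^4).
≈ 14.850 × (0.6062 + 0.3675 + 0.2228 + 0.1350) ≈ 14.850 × 1.3315 ≈ 19.773 mg/L.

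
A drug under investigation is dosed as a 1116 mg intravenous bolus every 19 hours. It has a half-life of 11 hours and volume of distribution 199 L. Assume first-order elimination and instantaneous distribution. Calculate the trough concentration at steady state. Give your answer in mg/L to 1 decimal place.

2.4 mg/L

Over one 19-h interval, 19/11 ≈ 1.7273 half-lives elapse, leaving f ≈ 0.3020 of each dose.
Accumulation ratio R = 1/(1 − f) ≈ 1/0.6980 ≈ 1.4327.
Single-dose peak C₀ = D/Vd = 1116/199 ≈ 5.608 mg/L.
Cmax,ss = C₀/(1 − f) ≈ 5.608/0.6980 ≈ 8.034 mg/L.
One interval later, Cmin,ss = Cmax,ss·e^(−kτ) ≈ 8.034 × 0.3020 ≈ 2.426 mg/L.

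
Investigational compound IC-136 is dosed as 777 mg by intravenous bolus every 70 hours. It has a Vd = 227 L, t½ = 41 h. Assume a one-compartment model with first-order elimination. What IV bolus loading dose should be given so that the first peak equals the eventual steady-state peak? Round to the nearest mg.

1120 mg

f = (1/2)^(70/41) ≈ 0.306229; accumulation ratio R = 1/(1−f) ≈ 1.44140.
Loading dose to hit Cmax,ss on first dose: D_load = D_maint·R ≈ 777 × 1.44140 ≈ 1119.97 mg.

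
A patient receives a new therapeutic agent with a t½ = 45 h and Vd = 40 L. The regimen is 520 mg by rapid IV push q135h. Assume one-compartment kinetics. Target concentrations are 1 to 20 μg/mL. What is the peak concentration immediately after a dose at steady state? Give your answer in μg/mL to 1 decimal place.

14.9 μg/mL

The dosing interval is 3 half-lives, so f = 2^(−3) = 0.125.
Accumulation ratio R = 1/(1 − f) = 1/0.875 = 8/7.
Single-dose peak C₀ = D/Vd = 520/40 = 13 μg/mL.
Steady-state peak Cmax,ss = C₀·R = 13 × 8/7 ≈ 14.857 μg/mL.
Peak 14.9 μg/mL vs MTC 20 μg/mL: below toxic threshold.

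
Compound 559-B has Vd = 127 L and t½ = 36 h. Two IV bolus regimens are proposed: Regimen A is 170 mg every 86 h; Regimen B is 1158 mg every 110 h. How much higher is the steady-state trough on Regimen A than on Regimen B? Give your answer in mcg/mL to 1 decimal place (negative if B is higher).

-0.9 mcg/mL

Regimen A: f = (1/2)^(86/36) ≈ 0.1909; Cmin,ss = (170/127)·f/(1−f) ≈ 0.316 mcg/mL.
Regimen B: f = (1/2)^(110/36) ≈ 0.1203; Cmin,ss = (1158/127)·f/(1−f) ≈ 1.247 mcg/mL.
Difference ≈ 0.316 − 1.247 ≈ -0.931 mcg/mL.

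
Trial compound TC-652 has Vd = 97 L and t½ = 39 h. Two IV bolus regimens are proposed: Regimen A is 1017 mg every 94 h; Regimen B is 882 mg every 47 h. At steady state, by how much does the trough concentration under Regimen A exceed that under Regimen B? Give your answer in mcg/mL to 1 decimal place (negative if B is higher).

-4.5 mcg/mL

Regimen A: f = (1/2)^(94/39) ≈ 0.1881; Cmin,ss = (1017/97)·f/(1−f) ≈ 2.429 mcg/mL.
Regimen B: f = (1/2)^(47/39) ≈ 0.4337; Cmin,ss = (882/97)·f/(1−f) ≈ 6.964 mcg/mL.
Difference ≈ 2.429 − 6.964 ≈ -4.535 mcg/mL.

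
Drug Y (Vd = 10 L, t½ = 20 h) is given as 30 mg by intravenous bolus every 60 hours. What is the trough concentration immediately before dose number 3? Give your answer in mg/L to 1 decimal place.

0.4 mg/L

f = (1/2)^(τ/t½) = (1/2)^(60/20) ≈ 0.1250.
C₀ = D/Vd = 30/10 ≈ 3.000 mg/L.
Before the 3rd dose, 2 doses have been given. Superposition: Cmin = C₀·(f + f²).
≈ 3.000 × (0.1250 + 0.0156) ≈ 3.000 × 0.1406 ≈ 0.422 mg/L.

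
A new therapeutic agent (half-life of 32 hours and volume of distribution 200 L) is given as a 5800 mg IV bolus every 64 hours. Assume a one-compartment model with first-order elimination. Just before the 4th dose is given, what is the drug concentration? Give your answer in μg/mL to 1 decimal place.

9.5 μg/mL

f = (1/2)^(τ/t½) = (1/2)^(64/32) ≈ 0.2500.
C₀ = D/Vd = 5800/200 ≈ 29.000 μg/mL.
Before the 4th dose, 3 doses have been given. Superposition: Cmin = C₀·(f + f² + … + f^3).
≈ 29.000 × (0.2500 + 0.0625 + 0.0156) ≈ 29.000 × 0.3281 ≈ 9.515 μg/mL.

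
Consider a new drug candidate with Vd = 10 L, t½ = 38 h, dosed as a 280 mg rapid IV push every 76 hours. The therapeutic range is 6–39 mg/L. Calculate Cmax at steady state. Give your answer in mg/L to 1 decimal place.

τ = 76 h = 2 half-lives, so f = (1/2)^2 = 0.25.
At steady state, R = 1/(1 − 0.25) = 4/3.
Single-dose peak C₀ = D/Vd = 280/10 = 28 mg/L.
Steady-state peak Cmax,ss = C₀·R = 28 × 4/3 ≈ 37.333 mg/L.
Peak 37.3 mg/L vs MTC 39 mg/L: below toxic threshold.

37.3 mg/L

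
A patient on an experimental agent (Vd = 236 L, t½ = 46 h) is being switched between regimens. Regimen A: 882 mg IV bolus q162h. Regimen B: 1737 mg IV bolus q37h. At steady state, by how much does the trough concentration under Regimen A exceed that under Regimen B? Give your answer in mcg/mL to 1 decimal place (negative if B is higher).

Regimen A: f = (1/2)^(162/46) ≈ 0.0871; Cmin,ss = (882/236)·f/(1−f) ≈ 0.357 mcg/mL.
Regimen B: f = (1/2)^(37/46) ≈ 0.5726; Cmin,ss = (1737/236)·f/(1−f) ≈ 9.861 mcg/mL.
Difference ≈ 0.357 − 9.861 ≈ -9.504 mcg/mL.

-9.5 mcg/mL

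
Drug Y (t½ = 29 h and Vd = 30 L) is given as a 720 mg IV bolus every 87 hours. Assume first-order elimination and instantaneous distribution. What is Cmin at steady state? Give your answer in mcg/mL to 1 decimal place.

The dosing interval is 3 half-lives, so f = 2^(−3) = 0.125.
Accumulation ratio R = 1/(1 − f) = 1/0.875 = 8/7.
Single-dose peak C₀ = D/Vd = 720/30 = 24 mcg/mL.
Steady-state peak Cmax,ss = C₀·R = 24 × 8/7 ≈ 27.429 mcg/mL.
Steady-state trough Cmin,ss = Cmax,ss·f ≈ 27.429 × 0.125 ≈ 3.429 mcg/mL.

3.4 mcg/mL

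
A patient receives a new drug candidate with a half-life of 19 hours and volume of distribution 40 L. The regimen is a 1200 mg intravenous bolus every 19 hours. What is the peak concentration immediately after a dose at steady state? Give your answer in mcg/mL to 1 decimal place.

60.0 mcg/mL

τ = 19 h = 1 half-life, so f = (1/2)^1 = 0.5.
Accumulation ratio R = 1/(1 − f) = 1/0.5 = 2/1.
Single-dose peak C₀ = D/Vd = 1200/40 = 30 mcg/mL.
Steady-state peak Cmax,ss = C₀·R = 30 × 2/1 ≈ 60.000 mcg/mL.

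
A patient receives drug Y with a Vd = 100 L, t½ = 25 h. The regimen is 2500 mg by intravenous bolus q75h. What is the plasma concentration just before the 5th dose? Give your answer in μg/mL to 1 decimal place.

f = (1/2)^(τ/t½) = (1/2)^(75/25) ≈ 0.1250.
C₀ = D/Vd = 2500/100 ≈ 25.000 μg/mL.
Before the 5th dose, 4 doses have been given. Superposition: Cmin = C₀·(f + f² + … + f^4).
≈ 25.000 × (0.1250 + 0.0156 + 0.0020 + 0.0002) ≈ 25.000 × 0.1428 ≈ 3.570 μg/mL.

3.6 μg/mL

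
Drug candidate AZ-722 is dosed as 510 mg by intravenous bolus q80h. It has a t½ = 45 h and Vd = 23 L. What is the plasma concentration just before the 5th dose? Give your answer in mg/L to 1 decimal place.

f = (1/2)^(τ/t½) = (1/2)^(80/45) ≈ 0.2916.
C₀ = D/Vd = 510/23 ≈ 22.174 mg/L.
Before the 5th dose, 4 doses have been given. Superposition: Cmin = C₀·(f + f² + … + f^4).
≈ 22.174 × (0.2916 + 0.0850 + 0.0248 + 0.0072) ≈ 22.174 × 0.4086 ≈ 9.060 mg/L.

9.1 mg/L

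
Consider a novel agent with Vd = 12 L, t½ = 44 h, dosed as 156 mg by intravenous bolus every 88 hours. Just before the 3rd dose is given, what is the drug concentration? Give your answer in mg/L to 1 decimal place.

f = (1/2)^(τ/t½) = (1/2)^(88/44) ≈ 0.2500.
C₀ = D/Vd = 156/12 ≈ 13.000 mg/L.
Before the 3rd dose, 2 doses have been given. Superposition: Cmin = C₀·(f + f²).
≈ 13.000 × (0.2500 + 0.0625) ≈ 13.000 × 0.3125 ≈ 4.062 mg/L.

4.1 mg/L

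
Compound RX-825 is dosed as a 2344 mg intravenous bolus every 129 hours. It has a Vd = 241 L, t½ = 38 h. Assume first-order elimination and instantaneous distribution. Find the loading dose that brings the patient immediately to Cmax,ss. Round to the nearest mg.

2590 mg

f = (1/2)^(129/38) ≈ 0.095079; accumulation ratio R = 1/(1−f) ≈ 1.10507.
Loading dose to hit Cmax,ss on first dose: D_load = D_maint·R ≈ 2344 × 1.10507 ≈ 2590.28 mg.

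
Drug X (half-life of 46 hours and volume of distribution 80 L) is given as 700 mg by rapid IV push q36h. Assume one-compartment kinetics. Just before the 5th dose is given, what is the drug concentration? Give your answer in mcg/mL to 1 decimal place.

10.8 mcg/mL

f = (1/2)^(τ/t½) = (1/2)^(36/46) ≈ 0.5813.
C₀ = D/Vd = 700/80 ≈ 8.750 mcg/mL.
Before the 5th dose, 4 doses have been given. Superposition: Cmin = C₀·(f + f² + … + f^4).
≈ 8.750 × (0.5813 + 0.3379 + 0.1964 + 0.1142) ≈ 8.750 × 1.2298 ≈ 10.761 mcg/mL.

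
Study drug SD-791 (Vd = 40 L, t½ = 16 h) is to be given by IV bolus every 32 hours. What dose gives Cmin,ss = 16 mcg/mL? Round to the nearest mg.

τ/t½ = 32/16 ≈ 2, so f = (1/2)^(32/16) ≈ 0.250000.
Cmin,ss = (D/Vd)·f/(1−f), so D = Cmin,ss·Vd·(1−f)/f.
D = 16 × 40 × (1−f)/f ≈ 16 × 40 × 3.00000 ≈ 1920.00 mg.

1920 mg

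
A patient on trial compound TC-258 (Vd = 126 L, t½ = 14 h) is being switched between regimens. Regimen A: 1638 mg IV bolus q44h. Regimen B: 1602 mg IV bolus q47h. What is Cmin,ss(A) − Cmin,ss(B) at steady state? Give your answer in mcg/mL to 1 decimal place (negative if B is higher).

0.3 mcg/mL

Regimen A: f = (1/2)^(44/14) ≈ 0.1132; Cmin,ss = (1638/126)·f/(1−f) ≈ 1.659 mcg/mL.
Regimen B: f = (1/2)^(47/14) ≈ 0.0976; Cmin,ss = (1602/126)·f/(1−f) ≈ 1.375 mcg/mL.
Difference ≈ 1.659 − 1.375 ≈ 0.284 mcg/mL.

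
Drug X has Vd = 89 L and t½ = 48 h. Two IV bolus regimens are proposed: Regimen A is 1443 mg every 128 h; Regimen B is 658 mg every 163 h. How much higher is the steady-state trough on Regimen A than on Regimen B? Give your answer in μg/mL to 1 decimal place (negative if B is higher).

2.3 μg/mL

Regimen A: f = (1/2)^(128/48) ≈ 0.1575; Cmin,ss = (1443/89)·f/(1−f) ≈ 3.031 μg/mL.
Regimen B: f = (1/2)^(163/48) ≈ 0.0950; Cmin,ss = (658/89)·f/(1−f) ≈ 0.776 μg/mL.
Difference ≈ 3.031 − 0.776 ≈ 2.255 μg/mL.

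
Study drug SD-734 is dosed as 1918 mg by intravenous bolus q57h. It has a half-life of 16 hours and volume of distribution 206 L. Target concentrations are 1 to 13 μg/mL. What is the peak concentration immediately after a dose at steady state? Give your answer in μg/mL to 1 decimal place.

Over one 57-h interval, 57/16 ≈ 3.5625 half-lives elapse, leaving f ≈ 0.0846 of each dose.
Accumulation ratio R = 1/(1 − f) ≈ 1/0.9154 ≈ 1.0924.
Single-dose peak C₀ = D/Vd = 1918/206 ≈ 9.311 μg/mL.
Steady-state peak Cmax,ss = C₀·R ≈ 9.311 × 1.0924 ≈ 10.171 μg/mL.
Peak 10.2 μg/mL vs MTC 13 μg/mL: below toxic threshold.

10.2 μg/mL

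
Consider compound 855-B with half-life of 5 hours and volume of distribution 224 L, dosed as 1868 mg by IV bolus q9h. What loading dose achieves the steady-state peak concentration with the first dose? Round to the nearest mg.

f = (1/2)^(9/5) ≈ 0.287175; accumulation ratio R = 1/(1−f) ≈ 1.40287.
Loading dose to hit Cmax,ss on first dose: D_load = D_maint·R ≈ 1868 × 1.40287 ≈ 2620.56 mg.

2621 mg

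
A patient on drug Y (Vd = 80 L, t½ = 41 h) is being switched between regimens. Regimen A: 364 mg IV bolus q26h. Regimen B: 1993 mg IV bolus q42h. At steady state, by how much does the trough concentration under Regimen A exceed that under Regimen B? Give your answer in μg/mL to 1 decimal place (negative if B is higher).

Regimen A: f = (1/2)^(26/41) ≈ 0.6443; Cmin,ss = (364/80)·f/(1−f) ≈ 8.242 μg/mL.
Regimen B: f = (1/2)^(42/41) ≈ 0.4916; Cmin,ss = (1993/80)·f/(1−f) ≈ 24.089 μg/mL.
Difference ≈ 8.242 − 24.089 ≈ -15.847 μg/mL.

-15.8 μg/mL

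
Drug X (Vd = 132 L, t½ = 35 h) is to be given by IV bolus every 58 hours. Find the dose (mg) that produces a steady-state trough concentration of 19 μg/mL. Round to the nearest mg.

τ/t½ = 58/35 ≈ 1.6571, so f = (1/2)^(58/35) ≈ 0.317066.
Cmin,ss = (D/Vd)·f/(1−f), so D = Cmin,ss·Vd·(1−f)/f.
D = 19 × 132 × (1−f)/f ≈ 19 × 132 × 2.15392 ≈ 5402.03 mg.

5402 mg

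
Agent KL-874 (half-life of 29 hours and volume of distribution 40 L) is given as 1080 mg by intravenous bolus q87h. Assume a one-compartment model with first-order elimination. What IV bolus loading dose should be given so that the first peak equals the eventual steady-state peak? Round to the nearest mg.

1234 mg

f = (1/2)^(87/29) ≈ 0.125000; accumulation ratio R = 1/(1−f) ≈ 1.14286.
Loading dose to hit Cmax,ss on first dose: D_load = D_maint·R ≈ 1080 × 1.14286 ≈ 1234.29 mg.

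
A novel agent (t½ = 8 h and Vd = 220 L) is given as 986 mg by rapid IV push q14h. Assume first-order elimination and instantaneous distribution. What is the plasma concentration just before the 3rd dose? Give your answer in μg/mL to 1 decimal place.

f = (1/2)^(τ/t½) = (1/2)^(14/8) ≈ 0.2973.
C₀ = D/Vd = 986/220 ≈ 4.482 μg/mL.
Before the 3rd dose, 2 doses have been given. Superposition: Cmin = C₀·(f + f²).
≈ 4.482 × (0.2973 + 0.0884) ≈ 4.482 × 0.3857 ≈ 1.729 μg/mL.

1.7 μg/mL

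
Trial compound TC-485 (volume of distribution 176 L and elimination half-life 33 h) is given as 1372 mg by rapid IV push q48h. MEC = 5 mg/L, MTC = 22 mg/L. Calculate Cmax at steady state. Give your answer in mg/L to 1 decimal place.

τ/t½ = 48/33 ≈ 1.4545, so fraction remaining f = (1/2)^(48/33) ≈ 0.3649.
Accumulation ratio R = 1/(1 − f) ≈ 1/0.6351 ≈ 1.5746.
Each bolus raises the concentration by D/Vd = 1372/176 ≈ 7.795 mg/L.
Steady-state peak Cmax,ss = C₀·R ≈ 7.795 × 1.5746 ≈ 12.274 mg/L.
Peak 12.3 mg/L vs MTC 22 mg/L: below toxic threshold.

12.3 mg/L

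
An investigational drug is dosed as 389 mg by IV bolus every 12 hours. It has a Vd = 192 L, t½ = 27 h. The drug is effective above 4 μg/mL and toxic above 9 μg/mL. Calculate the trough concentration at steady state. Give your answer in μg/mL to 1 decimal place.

k = ln2/t½ = ln2/27 ≈ 0.025672 h⁻¹; fraction remaining f = e^(−kτ) = e^(−0.025672×12) ≈ 0.7349.
Single-dose peak C₀ = D/Vd = 389/192 ≈ 2.026 μg/mL.
Steady-state trough Cmin,ss = C₀·f/(1−f) ≈ 2.026 × 0.7349/0.2651 ≈ 5.616 μg/mL.
Trough 5.6 μg/mL vs MEC 4 μg/mL: adequate.

5.6 μg/mL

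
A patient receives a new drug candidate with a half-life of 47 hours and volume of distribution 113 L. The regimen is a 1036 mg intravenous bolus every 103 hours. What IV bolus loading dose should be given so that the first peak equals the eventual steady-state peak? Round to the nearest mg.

1326 mg

f = (1/2)^(103/47) ≈ 0.218925; accumulation ratio R = 1/(1−f) ≈ 1.28029.
Loading dose to hit Cmax,ss on first dose: D_load = D_maint·R ≈ 1036 × 1.28029 ≈ 1326.38 mg.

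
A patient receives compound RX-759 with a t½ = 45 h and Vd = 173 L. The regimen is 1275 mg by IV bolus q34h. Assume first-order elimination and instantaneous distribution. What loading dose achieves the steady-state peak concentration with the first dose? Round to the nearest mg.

3127 mg

f = (1/2)^(34/45) ≈ 0.592318; accumulation ratio R = 1/(1−f) ≈ 2.45289.
Loading dose to hit Cmax,ss on first dose: D_load = D_maint·R ≈ 1275 × 2.45289 ≈ 3127.43 mg.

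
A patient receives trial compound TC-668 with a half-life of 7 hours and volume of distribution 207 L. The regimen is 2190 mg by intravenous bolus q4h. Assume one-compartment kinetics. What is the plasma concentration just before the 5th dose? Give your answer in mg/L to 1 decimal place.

17.3 mg/L

f = (1/2)^(τ/t½) = (1/2)^(4/7) ≈ 0.6730.
C₀ = D/Vd = 2190/207 ≈ 10.580 mg/L.
Before the 5th dose, 4 doses have been given. Superposition: Cmin = C₀·(f + f² + … + f^4).
≈ 10.580 × (0.6730 + 0.4529 + 0.3048 + 0.2051) ≈ 10.580 × 1.6358 ≈ 17.307 mg/L.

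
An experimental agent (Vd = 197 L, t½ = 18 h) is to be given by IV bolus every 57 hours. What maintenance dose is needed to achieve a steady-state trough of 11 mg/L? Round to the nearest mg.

17292 mg

τ/t½ = 57/18 ≈ 3.1667, so f = (1/2)^(57/18) ≈ 0.111362.
Cmin,ss = (D/Vd)·f/(1−f), so D = Cmin,ss·Vd·(1−f)/f.
D = 11 × 197 × (1−f)/f ≈ 11 × 197 × 7.97972 ≈ 17292.05 mg.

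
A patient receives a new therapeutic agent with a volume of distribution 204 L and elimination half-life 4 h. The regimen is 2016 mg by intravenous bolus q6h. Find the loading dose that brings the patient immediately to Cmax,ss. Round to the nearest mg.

f = (1/2)^(6/4) ≈ 0.353553; accumulation ratio R = 1/(1−f) ≈ 1.54692.
Loading dose to hit Cmax,ss on first dose: D_load = D_maint·R ≈ 2016 × 1.54692 ≈ 3118.59 mg.

3119 mg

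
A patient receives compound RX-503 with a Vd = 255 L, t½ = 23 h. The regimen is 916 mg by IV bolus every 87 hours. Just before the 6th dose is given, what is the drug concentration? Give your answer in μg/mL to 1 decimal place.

f = (1/2)^(τ/t½) = (1/2)^(87/23) ≈ 0.0727.
C₀ = D/Vd = 916/255 ≈ 3.592 μg/mL.
Before the 6th dose, 5 doses have been given. Superposition: Cmin = C₀·(f + f² + … + f^5).
≈ 3.592 × (0.0727 + 0.0053 + 0.0004 + 0.0000 + 0.0000) ≈ 3.592 × 0.0784 ≈ 0.282 μg/mL.

0.3 μg/mL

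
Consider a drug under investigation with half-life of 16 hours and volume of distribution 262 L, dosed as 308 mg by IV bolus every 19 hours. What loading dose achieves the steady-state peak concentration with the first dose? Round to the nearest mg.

549 mg

f = (1/2)^(19/16) ≈ 0.439063; accumulation ratio R = 1/(1−f) ≈ 1.78273.
Loading dose to hit Cmax,ss on first dose: D_load = D_maint·R ≈ 308 × 1.78273 ≈ 549.08 mg.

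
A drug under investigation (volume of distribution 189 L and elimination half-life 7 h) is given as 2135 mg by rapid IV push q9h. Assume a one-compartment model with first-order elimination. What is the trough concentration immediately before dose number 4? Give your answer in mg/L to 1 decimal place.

f = (1/2)^(τ/t½) = (1/2)^(9/7) ≈ 0.4102.
C₀ = D/Vd = 2135/189 ≈ 11.296 mg/L.
Before the 4th dose, 3 doses have been given. Superposition: Cmin = C₀·(f + f² + … + f^3).
≈ 11.296 × (0.4102 + 0.1683 + 0.0690) ≈ 11.296 × 0.6475 ≈ 7.314 mg/L.

7.3 mg/L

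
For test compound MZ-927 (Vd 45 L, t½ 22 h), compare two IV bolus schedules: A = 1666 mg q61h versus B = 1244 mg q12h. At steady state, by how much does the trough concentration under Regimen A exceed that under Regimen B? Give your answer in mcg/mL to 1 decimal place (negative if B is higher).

-53.8 mcg/mL

Regimen A: f = (1/2)^(61/22) ≈ 0.1463; Cmin,ss = (1666/45)·f/(1−f) ≈ 6.345 mcg/mL.
Regimen B: f = (1/2)^(12/22) ≈ 0.6852; Cmin,ss = (1244/45)·f/(1−f) ≈ 60.171 mcg/mL.
Difference ≈ 6.345 − 60.171 ≈ -53.826 mcg/mL.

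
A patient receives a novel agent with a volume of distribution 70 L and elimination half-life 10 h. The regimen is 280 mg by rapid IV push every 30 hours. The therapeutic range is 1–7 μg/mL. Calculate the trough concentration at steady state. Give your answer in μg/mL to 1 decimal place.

0.6 μg/mL

τ = 30 h = 3 half-lives, so f = (1/2)^3 = 0.125.
Accumulation ratio R = 1/(1 − f) = 1/0.875 = 8/7.
Single-dose peak C₀ = D/Vd = 280/70 = 4 μg/mL.
Steady-state peak Cmax,ss = C₀·R = 4 × 8/7 ≈ 4.571 μg/mL.
Steady-state trough Cmin,ss = Cmax,ss·f ≈ 4.571 × 0.125 ≈ 0.571 μg/mL.
Trough 0.6 μg/mL vs MEC 1 μg/mL: subtherapeutic.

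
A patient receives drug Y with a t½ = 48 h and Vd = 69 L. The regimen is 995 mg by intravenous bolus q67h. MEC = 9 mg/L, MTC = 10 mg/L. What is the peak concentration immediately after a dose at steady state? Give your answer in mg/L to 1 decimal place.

23.3 mg/L

τ/t½ = 67/48 ≈ 1.3958, so fraction remaining f = (1/2)^(67/48) ≈ 0.3800.
At steady state, accumulation factor R = 1/(1 − e^(−kτ)) ≈ 1.6129.
Single-dose peak C₀ = D/Vd = 995/69 ≈ 14.420 mg/L.
Steady-state peak Cmax,ss = C₀·R ≈ 14.420 × 1.6129 ≈ 23.258 mg/L.
Peak 23.3 mg/L vs MTC 10 mg/L: exceeds toxic threshold.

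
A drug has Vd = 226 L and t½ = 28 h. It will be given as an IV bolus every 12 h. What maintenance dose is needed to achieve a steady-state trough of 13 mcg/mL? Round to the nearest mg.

1016 mg

τ/t½ = 12/28 ≈ 0.42857, so f = (1/2)^(12/28) ≈ 0.742997.
Cmin,ss = (D/Vd)·f/(1−f), so D = Cmin,ss·Vd·(1−f)/f.
D = 13 × 226 × (1−f)/f ≈ 13 × 226 × 0.34590 ≈ 1016.25 mg.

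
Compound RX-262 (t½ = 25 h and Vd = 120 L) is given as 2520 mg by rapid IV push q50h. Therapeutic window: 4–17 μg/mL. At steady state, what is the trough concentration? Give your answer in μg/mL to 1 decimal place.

τ = 50 h = 2 half-lives, so f = (1/2)^2 = 0.25.
At steady state, R = 1/(1 − 0.25) = 4/3.
Single-dose peak C₀ = D/Vd = 2520/120 = 21 μg/mL.
Steady-state peak Cmax,ss = C₀·R = 21 × 4/3 ≈ 28.000 μg/mL.
Steady-state trough Cmin,ss = Cmax,ss·f ≈ 28.000 × 0.25 ≈ 7.000 μg/mL.
Trough 7.0 μg/mL vs MEC 4 μg/mL: adequate.

7.0 μg/mL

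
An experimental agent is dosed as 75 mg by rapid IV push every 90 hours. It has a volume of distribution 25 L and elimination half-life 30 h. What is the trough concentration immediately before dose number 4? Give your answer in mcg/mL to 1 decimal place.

f = (1/2)^(τ/t½) = (1/2)^(90/30) ≈ 0.1250.
C₀ = D/Vd = 75/25 ≈ 3.000 mcg/mL.
Before the 4th dose, 3 doses have been given. Superposition: Cmin = C₀·(f + f² + … + f^3).
≈ 3.000 × (0.1250 + 0.0156 + 0.0020) ≈ 3.000 × 0.1426 ≈ 0.428 mcg/mL.

0.4 mcg/mL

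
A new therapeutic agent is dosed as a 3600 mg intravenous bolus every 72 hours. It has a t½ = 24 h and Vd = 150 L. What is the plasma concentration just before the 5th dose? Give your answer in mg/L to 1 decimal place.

f = (1/2)^(τ/t½) = (1/2)^(72/24) ≈ 0.1250.
C₀ = D/Vd = 3600/150 ≈ 24.000 mg/L.
Before the 5th dose, 4 doses have been given. Superposition: Cmin = C₀·(f + f² + … + f^4).
≈ 24.000 × (0.1250 + 0.0156 + 0.0020 + 0.0002) ≈ 24.000 × 0.1428 ≈ 3.427 mg/L.

3.4 mg/L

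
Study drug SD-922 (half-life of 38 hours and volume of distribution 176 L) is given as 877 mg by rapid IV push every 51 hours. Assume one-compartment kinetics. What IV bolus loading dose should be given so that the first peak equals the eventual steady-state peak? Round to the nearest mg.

1448 mg

f = (1/2)^(51/38) ≈ 0.394445; accumulation ratio R = 1/(1−f) ≈ 1.65138.
Loading dose to hit Cmax,ss on first dose: D_load = D_maint·R ≈ 877 × 1.65138 ≈ 1448.26 mg.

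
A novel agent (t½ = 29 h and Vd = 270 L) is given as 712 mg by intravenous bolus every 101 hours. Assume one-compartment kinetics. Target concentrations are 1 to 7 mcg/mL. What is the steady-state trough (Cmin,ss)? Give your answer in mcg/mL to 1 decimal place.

τ/t½ = 101/29 ≈ 3.4828, so fraction remaining f = (1/2)^(101/29) ≈ 0.0895.
Accumulation ratio R = 1/(1 − f) ≈ 1/0.9105 ≈ 1.0983.
Single-dose peak C₀ = D/Vd = 712/270 ≈ 2.637 mcg/mL.
Cmax,ss = C₀/(1 − f) ≈ 2.637/0.9105 ≈ 2.896 mcg/mL.
Steady-state trough Cmin,ss = Cmax,ss·f ≈ 2.896 × 0.0895 ≈ 0.259 mcg/mL.
Trough 0.3 mcg/mL vs MEC 1 mcg/mL: subtherapeutic.

0.3 mcg/mL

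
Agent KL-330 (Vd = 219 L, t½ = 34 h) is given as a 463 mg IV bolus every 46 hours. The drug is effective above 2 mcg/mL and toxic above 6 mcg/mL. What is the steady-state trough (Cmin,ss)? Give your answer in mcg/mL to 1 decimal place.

Over one 46-h interval, 46/34 ≈ 1.3529 half-lives elapse, leaving f ≈ 0.3915 of each dose.
At steady state, accumulation factor R = 1/(1 − e^(−kτ)) ≈ 1.6434.
Each bolus raises the concentration by D/Vd = 463/219 ≈ 2.114 mcg/mL.
Steady-state peak Cmax,ss = C₀·R ≈ 2.114 × 1.6434 ≈ 3.474 mcg/mL.
Steady-state trough Cmin,ss = Cmax,ss·f ≈ 3.474 × 0.3915 ≈ 1.360 mcg/mL.
Trough 1.4 mcg/mL vs MEC 2 mcg/mL: subtherapeutic.

1.4 mcg/mL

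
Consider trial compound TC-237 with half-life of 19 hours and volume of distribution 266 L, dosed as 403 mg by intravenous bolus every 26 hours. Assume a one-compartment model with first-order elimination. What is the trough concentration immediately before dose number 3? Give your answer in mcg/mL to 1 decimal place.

0.8 mcg/mL

f = (1/2)^(τ/t½) = (1/2)^(26/19) ≈ 0.3873.
C₀ = D/Vd = 403/266 ≈ 1.515 mcg/mL.
Before the 3rd dose, 2 doses have been given. Superposition: Cmin = C₀·(f + f²).
≈ 1.515 × (0.3873 + 0.1500) ≈ 1.515 × 0.5373 ≈ 0.814 mcg/mL.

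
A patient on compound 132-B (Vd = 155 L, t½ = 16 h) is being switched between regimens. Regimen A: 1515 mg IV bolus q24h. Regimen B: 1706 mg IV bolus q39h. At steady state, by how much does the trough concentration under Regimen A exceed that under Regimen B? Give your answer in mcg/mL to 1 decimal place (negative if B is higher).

2.9 mcg/mL

Regimen A: f = (1/2)^(24/16) ≈ 0.3536; Cmin,ss = (1515/155)·f/(1−f) ≈ 5.347 mcg/mL.
Regimen B: f = (1/2)^(39/16) ≈ 0.1846; Cmin,ss = (1706/155)·f/(1−f) ≈ 2.492 mcg/mL.
Difference ≈ 5.347 − 2.492 ≈ 2.855 mcg/mL.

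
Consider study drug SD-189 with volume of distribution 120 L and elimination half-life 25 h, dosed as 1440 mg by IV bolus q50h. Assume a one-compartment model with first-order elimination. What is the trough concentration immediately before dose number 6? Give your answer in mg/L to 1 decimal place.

4.0 mg/L

f = (1/2)^(τ/t½) = (1/2)^(50/25) ≈ 0.2500.
C₀ = D/Vd = 1440/120 ≈ 12.000 mg/L.
Before the 6th dose, 5 doses have been given. Superposition: Cmin = C₀·(f + f² + … + f^5).
≈ 12.000 × (0.2500 + 0.0625 + 0.0156 + 0.0039 + 0.0010) ≈ 12.000 × 0.3330 ≈ 3.996 mg/L.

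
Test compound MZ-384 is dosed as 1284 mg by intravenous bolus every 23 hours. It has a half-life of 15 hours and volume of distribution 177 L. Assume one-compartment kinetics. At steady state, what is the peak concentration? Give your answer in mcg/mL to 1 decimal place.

k = ln2/t½ = ln2/15 ≈ 0.046210 h⁻¹; fraction remaining f = e^(−kτ) = e^(−0.046210×23) ≈ 0.3455.
At steady state, accumulation factor R = 1/(1 − e^(−kτ)) ≈ 1.5279.
Single-dose peak C₀ = D/Vd = 1284/177 ≈ 7.254 mcg/mL.
Steady-state peak Cmax,ss = C₀·R ≈ 7.254 × 1.5279 ≈ 11.083 mcg/mL.

11.1 mcg/mL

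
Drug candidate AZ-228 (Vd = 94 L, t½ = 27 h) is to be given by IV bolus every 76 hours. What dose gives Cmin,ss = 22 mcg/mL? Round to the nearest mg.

τ/t½ = 76/27 ≈ 2.8148, so f = (1/2)^(76/27) ≈ 0.142120.
Cmin,ss = (D/Vd)·f/(1−f), so D = Cmin,ss·Vd·(1−f)/f.
D = 22 × 94 × (1−f)/f ≈ 22 × 94 × 6.03631 ≈ 12483.09 mg.

12483 mg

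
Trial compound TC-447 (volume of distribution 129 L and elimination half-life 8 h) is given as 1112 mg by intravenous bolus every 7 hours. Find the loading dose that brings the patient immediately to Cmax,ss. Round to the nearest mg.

f = (1/2)^(7/8) ≈ 0.545254; accumulation ratio R = 1/(1−f) ≈ 2.19903.
Loading dose to hit Cmax,ss on first dose: D_load = D_maint·R ≈ 1112 × 2.19903 ≈ 2445.32 mg.

2445 mg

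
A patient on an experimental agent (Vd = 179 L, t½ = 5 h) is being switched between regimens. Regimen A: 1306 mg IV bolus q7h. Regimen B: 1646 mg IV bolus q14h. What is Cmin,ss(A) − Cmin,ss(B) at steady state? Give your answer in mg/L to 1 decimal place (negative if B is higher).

2.9 mg/L

Regimen A: f = (1/2)^(7/5) ≈ 0.3789; Cmin,ss = (1306/179)·f/(1−f) ≈ 4.451 mg/L.
Regimen B: f = (1/2)^(14/5) ≈ 0.1436; Cmin,ss = (1646/179)·f/(1−f) ≈ 1.542 mg/L.
Difference ≈ 4.451 − 1.542 ≈ 2.909 mg/L.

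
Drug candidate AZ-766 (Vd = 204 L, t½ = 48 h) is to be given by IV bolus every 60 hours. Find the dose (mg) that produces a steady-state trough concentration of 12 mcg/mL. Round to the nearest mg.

τ/t½ = 60/48 ≈ 1.25, so f = (1/2)^(60/48) ≈ 0.420448.
Cmin,ss = (D/Vd)·f/(1−f), so D = Cmin,ss·Vd·(1−f)/f.
D = 12 × 204 × (1−f)/f ≈ 12 × 204 × 1.37842 ≈ 3374.37 mg.

3374 mg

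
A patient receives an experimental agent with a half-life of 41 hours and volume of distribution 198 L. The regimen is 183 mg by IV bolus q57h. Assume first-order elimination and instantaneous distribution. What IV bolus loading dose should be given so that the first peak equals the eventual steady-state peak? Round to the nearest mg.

f = (1/2)^(57/41) ≈ 0.381500; accumulation ratio R = 1/(1−f) ≈ 1.61681.
Loading dose to hit Cmax,ss on first dose: D_load = D_maint·R ≈ 183 × 1.61681 ≈ 295.88 mg.

296 mg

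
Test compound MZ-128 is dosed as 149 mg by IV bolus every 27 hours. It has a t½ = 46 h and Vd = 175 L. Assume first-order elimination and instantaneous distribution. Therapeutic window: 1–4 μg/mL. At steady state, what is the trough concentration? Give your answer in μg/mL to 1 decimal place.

τ/t½ = 27/46 ≈ 0.58696, so fraction remaining f = (1/2)^(27/46) ≈ 0.6657.
Accumulation ratio R = 1/(1 − f) ≈ 1/0.3343 ≈ 2.9913.
Single-dose peak C₀ = D/Vd = 149/175 ≈ 0.851 μg/mL.
Cmax,ss = C₀/(1 − f) ≈ 0.851/0.3343 ≈ 2.546 μg/mL.
Steady-state trough Cmin,ss = Cmax,ss·f ≈ 2.546 × 0.6657 ≈ 1.695 μg/mL.
Trough 1.7 μg/mL vs MEC 1 μg/mL: adequate.

1.7 μg/mL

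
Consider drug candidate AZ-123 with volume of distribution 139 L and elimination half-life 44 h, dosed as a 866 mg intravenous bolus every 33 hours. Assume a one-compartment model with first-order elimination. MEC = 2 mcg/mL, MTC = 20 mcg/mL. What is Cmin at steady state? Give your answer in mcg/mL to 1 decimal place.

k = ln2/t½ = ln2/44 ≈ 0.015753 h⁻¹; fraction remaining f = e^(−kτ) = e^(−0.015753×33) ≈ 0.5946.
At steady state, accumulation factor R = 1/(1 − e^(−kτ)) ≈ 2.4667.
Each bolus raises the concentration by D/Vd = 866/139 ≈ 6.230 mcg/mL.
Cmax,ss = C₀/(1 − f) ≈ 6.230/0.4054 ≈ 15.368 mcg/mL.
One interval later, Cmin,ss = Cmax,ss·e^(−kτ) ≈ 15.368 × 0.5946 ≈ 9.138 mcg/mL.
Trough 9.1 mcg/mL vs MEC 2 mcg/mL: adequate.

9.1 mcg/mL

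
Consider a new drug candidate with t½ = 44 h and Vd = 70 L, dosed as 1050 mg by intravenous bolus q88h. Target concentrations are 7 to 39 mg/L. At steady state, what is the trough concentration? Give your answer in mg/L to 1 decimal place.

The dosing interval is 2 half-lives, so f = 2^(−2) = 0.25.
Accumulation ratio R = 1/(1 − f) = 1/0.75 = 4/3.
Single-dose peak C₀ = D/Vd = 1050/70 = 15 mg/L.
Steady-state peak Cmax,ss = C₀·R = 15 × 4/3 ≈ 20.000 mg/L.
Steady-state trough Cmin,ss = Cmax,ss·f ≈ 20.000 × 0.25 ≈ 5.000 mg/L.
Trough 5.0 mg/L vs MEC 7 mg/L: subtherapeutic.

5.0 mg/L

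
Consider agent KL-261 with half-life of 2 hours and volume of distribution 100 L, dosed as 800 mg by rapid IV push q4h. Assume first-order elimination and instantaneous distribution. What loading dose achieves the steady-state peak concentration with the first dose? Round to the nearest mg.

f = (1/2)^(4/2) ≈ 0.250000; accumulation ratio R = 1/(1−f) ≈ 1.33333.
Loading dose to hit Cmax,ss on first dose: D_load = D_maint·R ≈ 800 × 1.33333 ≈ 1066.66 mg.

1067 mg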